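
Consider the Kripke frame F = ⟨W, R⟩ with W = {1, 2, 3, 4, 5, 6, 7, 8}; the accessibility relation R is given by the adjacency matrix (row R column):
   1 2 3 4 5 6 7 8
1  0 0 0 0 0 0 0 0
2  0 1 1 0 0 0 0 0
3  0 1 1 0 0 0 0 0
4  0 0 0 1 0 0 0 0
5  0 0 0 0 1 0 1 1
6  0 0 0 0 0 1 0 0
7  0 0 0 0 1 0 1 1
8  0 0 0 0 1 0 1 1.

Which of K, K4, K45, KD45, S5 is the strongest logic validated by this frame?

K45

Transitive (axiom 4): yes — every two-step R-path is closed by a direct edge.
Euclidean (axiom 5): yes — any two successors of a common world are R-related.
Serial (axiom D): no — 1 has no R-successor.
Reflexive (axiom T): no — 1 is not related to itself.
So F validates K, K4, K45; KD45 would additionally require R to be serial. The strongest is K45.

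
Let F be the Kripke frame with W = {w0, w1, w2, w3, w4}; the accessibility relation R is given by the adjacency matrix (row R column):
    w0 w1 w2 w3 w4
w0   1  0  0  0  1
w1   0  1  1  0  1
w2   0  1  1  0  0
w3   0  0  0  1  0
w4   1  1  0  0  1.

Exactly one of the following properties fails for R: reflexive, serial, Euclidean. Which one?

Euclidean

Reflexive: yes — every world is R-related to itself.
Serial: yes — every world has a successor (e.g. w0 R w0).
Euclidean: no — w1 R w2 and w1 R w4, but not w2 R w4.
Only Euclidean fails.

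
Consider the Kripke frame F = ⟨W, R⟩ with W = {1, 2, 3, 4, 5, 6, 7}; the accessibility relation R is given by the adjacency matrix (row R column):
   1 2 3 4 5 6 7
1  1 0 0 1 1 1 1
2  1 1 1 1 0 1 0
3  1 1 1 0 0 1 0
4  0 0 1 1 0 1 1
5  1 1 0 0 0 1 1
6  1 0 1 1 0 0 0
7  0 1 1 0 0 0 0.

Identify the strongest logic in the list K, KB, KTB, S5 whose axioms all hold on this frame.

Symmetric (axiom B): no — 1 R 4 but not 4 R 1.
Reflexive (axiom T): no — 5 is not related to itself.
Euclidean (axiom 5): no — 1 R 4 and 1 R 5, but not 4 R 5.
So F validates K; KB would additionally require R to be symmetric. The strongest is K.

K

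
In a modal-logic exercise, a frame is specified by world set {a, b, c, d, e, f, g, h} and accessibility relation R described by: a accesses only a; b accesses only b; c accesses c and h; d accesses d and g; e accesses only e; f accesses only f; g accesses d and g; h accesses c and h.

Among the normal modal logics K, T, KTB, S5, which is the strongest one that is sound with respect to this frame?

Reflexive (axiom T): yes — every world is R-related to itself.
Symmetric (axiom B): yes — every pair in R has its reverse in R.
Euclidean (axiom 5): yes — any two successors of a common world are R-related.
So F validates K, T, KTB, S5. The strongest is S5.

S5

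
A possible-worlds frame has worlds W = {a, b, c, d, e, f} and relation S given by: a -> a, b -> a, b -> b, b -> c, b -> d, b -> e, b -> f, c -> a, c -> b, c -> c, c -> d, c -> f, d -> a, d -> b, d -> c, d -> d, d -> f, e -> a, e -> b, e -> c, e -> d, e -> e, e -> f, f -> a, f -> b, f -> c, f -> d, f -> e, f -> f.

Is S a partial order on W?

Reflexive: yes — every world is S-related to itself.
Transitive: no — c S b and b S e, but not c S e.
Antisymmetric: no — b S c and c S b with b ≠ c.
So S is not a partial order.

No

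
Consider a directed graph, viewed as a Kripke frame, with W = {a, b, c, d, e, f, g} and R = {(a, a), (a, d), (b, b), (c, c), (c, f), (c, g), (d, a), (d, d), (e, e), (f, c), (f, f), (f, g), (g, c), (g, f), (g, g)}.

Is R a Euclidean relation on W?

Euclidean: yes — any two successors of a common world are R-related.

Yes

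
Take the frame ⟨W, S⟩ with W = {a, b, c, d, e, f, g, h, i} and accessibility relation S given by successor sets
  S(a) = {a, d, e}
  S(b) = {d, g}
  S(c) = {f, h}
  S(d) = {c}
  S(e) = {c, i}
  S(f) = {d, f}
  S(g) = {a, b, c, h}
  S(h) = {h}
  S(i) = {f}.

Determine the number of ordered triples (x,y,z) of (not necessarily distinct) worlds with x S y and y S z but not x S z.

Enumerating: (a,d,c), (a,e,c), (a,e,i), (b,d,c), (b,g,a), (b,g,b), (b,g,c), (b,g,h), (c,f,d), (d,c,f), (d,c,h), (e,c,f), … and 9 more.
Total: 21.

21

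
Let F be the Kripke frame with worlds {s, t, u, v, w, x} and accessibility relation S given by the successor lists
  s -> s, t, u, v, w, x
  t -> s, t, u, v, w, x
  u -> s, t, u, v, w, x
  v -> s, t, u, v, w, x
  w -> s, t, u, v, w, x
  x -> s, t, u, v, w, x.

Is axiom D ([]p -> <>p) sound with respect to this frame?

Axiom D corresponds to the accessibility relation being serial.
Serial: yes — every world has a successor (e.g. s S s).

Yes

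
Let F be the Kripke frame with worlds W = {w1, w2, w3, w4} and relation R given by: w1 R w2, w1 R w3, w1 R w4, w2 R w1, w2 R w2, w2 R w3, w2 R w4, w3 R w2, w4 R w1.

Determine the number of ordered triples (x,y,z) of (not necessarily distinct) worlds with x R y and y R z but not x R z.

Enumerating: (w1,w2,w1), (w1,w4,w1), (w3,w2,w1), (w3,w2,w3), (w3,w2,w4), (w4,w1,w2), (w4,w1,w3), (w4,w1,w4).

8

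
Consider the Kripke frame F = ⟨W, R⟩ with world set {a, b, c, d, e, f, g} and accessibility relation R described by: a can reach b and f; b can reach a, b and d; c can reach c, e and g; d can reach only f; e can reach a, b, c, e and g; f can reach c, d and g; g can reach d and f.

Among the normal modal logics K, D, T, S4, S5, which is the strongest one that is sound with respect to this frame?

Serial (axiom D): yes — every world has a successor (e.g. a R b).
Reflexive (axiom T): no — a is not related to itself.
Transitive (axiom 4): no — a R b and b R d, but not a R d.
Euclidean (axiom 5): no — a R b and a R f, but not b R f.
So F validates K, D; T would additionally require R to be reflexive. The strongest is D.

D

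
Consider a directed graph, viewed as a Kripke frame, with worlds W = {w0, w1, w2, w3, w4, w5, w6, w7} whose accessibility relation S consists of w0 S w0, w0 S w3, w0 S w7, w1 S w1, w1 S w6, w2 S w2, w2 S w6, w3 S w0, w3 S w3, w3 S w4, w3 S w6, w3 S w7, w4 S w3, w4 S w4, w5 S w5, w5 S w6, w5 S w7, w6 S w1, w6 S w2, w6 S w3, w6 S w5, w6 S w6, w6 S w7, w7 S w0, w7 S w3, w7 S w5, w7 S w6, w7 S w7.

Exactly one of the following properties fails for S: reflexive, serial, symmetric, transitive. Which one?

transitive

Reflexive: yes — every world is S-related to itself.
Serial: yes — every world has a successor (e.g. w0 S w0).
Symmetric: yes — every pair in S has its reverse in S.
Transitive: no — w0 S w3 and w3 S w4, but not w0 S w4.
Only transitive fails.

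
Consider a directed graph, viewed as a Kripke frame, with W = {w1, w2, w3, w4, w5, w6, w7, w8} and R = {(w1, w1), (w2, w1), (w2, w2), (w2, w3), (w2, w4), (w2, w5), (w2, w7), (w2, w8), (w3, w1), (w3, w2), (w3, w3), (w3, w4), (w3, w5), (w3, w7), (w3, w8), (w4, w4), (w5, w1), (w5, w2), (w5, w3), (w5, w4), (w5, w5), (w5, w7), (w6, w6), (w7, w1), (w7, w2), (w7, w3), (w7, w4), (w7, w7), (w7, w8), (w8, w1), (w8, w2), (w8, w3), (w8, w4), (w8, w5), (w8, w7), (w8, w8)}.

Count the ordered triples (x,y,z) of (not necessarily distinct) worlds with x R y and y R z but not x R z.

Enumerating: (w5,w2,w8), (w5,w3,w8), (w5,w7,w8), (w7,w2,w5), (w7,w3,w5), (w7,w8,w5).

6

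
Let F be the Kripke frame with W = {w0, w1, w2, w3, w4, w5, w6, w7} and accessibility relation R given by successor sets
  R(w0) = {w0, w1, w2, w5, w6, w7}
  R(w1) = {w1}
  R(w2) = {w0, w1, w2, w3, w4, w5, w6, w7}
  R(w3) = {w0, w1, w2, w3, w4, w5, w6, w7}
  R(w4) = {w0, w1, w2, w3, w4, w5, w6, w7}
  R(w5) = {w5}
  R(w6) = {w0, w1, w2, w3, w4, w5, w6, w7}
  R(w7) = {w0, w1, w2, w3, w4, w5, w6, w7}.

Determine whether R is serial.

Yes

Serial: yes — every world has a successor (e.g. w0 R w0).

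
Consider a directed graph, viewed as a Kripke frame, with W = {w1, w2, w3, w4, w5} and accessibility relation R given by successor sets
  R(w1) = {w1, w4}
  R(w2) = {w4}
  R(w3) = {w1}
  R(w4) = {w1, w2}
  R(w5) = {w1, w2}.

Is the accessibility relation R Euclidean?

No

Euclidean: no — w4 R w1 and w4 R w2, but not w1 R w2.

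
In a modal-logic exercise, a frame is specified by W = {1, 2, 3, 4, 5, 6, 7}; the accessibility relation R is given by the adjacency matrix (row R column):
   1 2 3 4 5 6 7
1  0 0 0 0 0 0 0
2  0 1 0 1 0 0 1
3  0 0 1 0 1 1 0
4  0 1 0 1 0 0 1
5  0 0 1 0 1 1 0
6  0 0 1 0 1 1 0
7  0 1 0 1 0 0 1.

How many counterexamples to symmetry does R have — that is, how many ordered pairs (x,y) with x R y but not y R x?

0

R is symmetric; there are no such tuples.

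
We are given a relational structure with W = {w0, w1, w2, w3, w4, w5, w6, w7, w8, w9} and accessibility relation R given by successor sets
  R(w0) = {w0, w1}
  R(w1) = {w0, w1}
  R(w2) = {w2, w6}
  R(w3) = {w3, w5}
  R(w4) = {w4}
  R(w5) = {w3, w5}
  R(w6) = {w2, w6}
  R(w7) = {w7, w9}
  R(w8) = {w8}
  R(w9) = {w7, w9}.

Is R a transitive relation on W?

Transitive: yes — every two-step R-path is closed by a direct edge.

Yes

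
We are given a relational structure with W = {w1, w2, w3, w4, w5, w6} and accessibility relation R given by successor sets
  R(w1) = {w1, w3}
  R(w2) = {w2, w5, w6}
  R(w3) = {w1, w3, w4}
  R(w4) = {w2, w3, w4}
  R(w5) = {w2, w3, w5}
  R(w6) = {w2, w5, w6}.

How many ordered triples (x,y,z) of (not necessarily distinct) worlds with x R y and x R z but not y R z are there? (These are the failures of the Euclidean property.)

Enumerating: (w2,w5,w6), (w3,w1,w4), (w3,w4,w1), (w4,w2,w3), (w4,w2,w4), (w4,w3,w2), (w5,w2,w3), (w5,w3,w2), (w5,w3,w5), (w6,w5,w6).

10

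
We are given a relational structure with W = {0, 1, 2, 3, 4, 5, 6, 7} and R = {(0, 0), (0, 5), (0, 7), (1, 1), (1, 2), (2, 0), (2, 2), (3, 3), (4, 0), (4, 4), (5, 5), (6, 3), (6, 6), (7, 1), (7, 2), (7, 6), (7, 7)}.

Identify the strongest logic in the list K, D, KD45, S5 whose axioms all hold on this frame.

Serial (axiom D): yes — every world has a successor (e.g. 0 R 0).
Euclidean (axiom 5): no — 0 R 5 and 0 R 7, but not 5 R 7.
Transitive (axiom 4): no — 0 R 7 and 7 R 1, but not 0 R 1.
Reflexive (axiom T): yes — every world is R-related to itself.
So F validates K, D; KD45 would additionally require R to be Euclidean and transitive. The strongest is D.

D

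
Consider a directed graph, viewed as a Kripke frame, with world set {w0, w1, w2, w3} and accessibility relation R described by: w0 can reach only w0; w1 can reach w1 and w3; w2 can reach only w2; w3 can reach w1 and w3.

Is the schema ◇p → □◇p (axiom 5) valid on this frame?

By correspondence theory, 5 is valid on a frame iff R is Euclidean.
Euclidean: yes — any two successors of a common world are R-related.

Yes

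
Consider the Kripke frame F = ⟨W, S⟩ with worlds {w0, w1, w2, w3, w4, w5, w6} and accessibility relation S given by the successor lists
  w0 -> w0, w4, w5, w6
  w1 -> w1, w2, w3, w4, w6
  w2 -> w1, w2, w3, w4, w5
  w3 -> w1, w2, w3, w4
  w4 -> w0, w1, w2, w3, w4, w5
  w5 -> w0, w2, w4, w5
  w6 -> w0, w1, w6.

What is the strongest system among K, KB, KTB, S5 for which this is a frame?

Symmetric (axiom B): yes — every pair in S has its reverse in S.
Reflexive (axiom T): yes — every world is S-related to itself.
Euclidean (axiom 5): no — w0 S w4 and w0 S w6, but not w4 S w6.
So F validates K, KB, KTB; S5 would additionally require S to be Euclidean. The strongest is KTB.

KTB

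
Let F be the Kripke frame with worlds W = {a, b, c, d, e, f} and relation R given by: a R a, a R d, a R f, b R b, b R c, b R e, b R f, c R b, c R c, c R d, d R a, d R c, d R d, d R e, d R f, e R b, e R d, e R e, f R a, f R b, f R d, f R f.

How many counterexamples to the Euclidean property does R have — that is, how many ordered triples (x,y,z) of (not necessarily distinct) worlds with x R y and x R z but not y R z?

Enumerating: (b,c,e), (b,c,f), (b,e,c), (b,e,f), (b,f,c), (b,f,e), (c,b,d), (c,d,b), (d,a,c), (d,a,e), (d,c,a), (d,c,e), … and 12 more.
Total: 24.

24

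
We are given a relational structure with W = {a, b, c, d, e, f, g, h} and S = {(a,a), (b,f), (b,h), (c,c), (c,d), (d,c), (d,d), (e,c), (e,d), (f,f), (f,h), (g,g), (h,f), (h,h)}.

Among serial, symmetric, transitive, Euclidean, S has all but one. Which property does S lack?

Serial: yes — every world has a successor (e.g. a S a).
Symmetric: no — b S f but not f S b.
Transitive: yes — every two-step S-path is closed by a direct edge.
Euclidean: yes — any two successors of a common world are S-related.
Only symmetric fails.

symmetric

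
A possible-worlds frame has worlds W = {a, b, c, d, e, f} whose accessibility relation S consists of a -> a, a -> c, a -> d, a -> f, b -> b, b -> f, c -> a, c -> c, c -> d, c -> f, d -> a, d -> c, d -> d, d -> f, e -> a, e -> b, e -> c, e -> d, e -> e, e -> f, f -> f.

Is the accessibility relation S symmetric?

Symmetric: no — a S f but not f S a.

No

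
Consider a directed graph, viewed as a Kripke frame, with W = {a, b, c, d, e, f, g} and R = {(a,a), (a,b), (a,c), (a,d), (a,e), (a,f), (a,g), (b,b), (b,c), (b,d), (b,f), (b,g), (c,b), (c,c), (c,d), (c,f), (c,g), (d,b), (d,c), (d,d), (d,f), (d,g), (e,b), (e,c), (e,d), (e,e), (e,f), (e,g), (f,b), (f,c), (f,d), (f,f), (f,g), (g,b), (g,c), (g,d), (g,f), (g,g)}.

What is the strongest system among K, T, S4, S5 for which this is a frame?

Reflexive (axiom T): yes — every world is R-related to itself.
Transitive (axiom 4): yes — every two-step R-path is closed by a direct edge.
Euclidean (axiom 5): no — a R b and a R e, but not b R e.
So F validates K, T, S4; S5 would additionally require R to be Euclidean. The strongest is S4.

S4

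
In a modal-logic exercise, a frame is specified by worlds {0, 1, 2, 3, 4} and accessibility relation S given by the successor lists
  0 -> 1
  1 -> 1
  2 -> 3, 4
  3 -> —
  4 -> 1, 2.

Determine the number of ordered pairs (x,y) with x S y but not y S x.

3

Enumerating: (0,1), (2,3), (4,1).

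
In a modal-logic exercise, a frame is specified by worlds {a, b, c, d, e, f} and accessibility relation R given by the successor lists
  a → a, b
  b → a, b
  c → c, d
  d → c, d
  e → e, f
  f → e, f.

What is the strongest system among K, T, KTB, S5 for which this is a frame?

Reflexive (axiom T): yes — every world is R-related to itself.
Symmetric (axiom B): yes — every pair in R has its reverse in R.
Euclidean (axiom 5): yes — any two successors of a common world are R-related.
So F validates K, T, KTB, S5. The strongest is S5.

S5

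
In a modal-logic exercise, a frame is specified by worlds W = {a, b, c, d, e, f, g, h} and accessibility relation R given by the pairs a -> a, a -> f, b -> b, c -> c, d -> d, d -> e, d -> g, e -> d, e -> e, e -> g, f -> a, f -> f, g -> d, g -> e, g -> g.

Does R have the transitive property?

Yes

Transitive: yes — every two-step R-path is closed by a direct edge.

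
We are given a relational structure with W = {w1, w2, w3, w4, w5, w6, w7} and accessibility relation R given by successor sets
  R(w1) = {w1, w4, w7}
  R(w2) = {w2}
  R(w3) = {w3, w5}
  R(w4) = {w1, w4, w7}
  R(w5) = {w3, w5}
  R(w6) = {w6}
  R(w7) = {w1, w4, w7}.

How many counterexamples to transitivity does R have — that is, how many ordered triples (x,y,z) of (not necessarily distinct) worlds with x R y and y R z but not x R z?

0

R is transitive; there are no such tuples.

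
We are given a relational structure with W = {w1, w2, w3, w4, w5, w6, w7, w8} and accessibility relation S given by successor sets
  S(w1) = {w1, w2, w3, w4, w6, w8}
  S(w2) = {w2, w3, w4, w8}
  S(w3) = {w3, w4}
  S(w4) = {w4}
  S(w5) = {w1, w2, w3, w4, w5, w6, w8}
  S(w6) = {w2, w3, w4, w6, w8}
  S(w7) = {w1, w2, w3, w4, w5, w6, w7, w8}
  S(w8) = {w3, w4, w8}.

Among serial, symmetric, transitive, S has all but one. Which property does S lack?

Serial: yes — every world has a successor (e.g. w1 S w1).
Symmetric: no — w1 S w2 but not w2 S w1.
Transitive: yes — every two-step S-path is closed by a direct edge.
Only symmetric fails.

symmetric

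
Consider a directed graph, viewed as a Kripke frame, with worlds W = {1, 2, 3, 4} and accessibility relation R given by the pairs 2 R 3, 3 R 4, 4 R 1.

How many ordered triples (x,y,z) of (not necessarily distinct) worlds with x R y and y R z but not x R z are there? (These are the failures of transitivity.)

2

Enumerating: (2,3,4), (3,4,1).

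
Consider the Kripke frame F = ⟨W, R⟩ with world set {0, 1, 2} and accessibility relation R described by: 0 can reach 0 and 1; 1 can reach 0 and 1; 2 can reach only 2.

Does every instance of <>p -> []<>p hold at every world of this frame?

Yes

Axiom 5 corresponds to the accessibility relation being Euclidean.
Euclidean: yes — any two successors of a common world are R-related.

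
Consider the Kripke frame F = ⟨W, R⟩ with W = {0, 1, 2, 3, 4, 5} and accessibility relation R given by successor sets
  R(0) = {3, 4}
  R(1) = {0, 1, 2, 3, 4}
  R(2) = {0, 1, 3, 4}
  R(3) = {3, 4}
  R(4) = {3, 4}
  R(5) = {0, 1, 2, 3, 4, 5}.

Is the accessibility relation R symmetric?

Symmetric: no — 0 R 3 but not 3 R 0.

No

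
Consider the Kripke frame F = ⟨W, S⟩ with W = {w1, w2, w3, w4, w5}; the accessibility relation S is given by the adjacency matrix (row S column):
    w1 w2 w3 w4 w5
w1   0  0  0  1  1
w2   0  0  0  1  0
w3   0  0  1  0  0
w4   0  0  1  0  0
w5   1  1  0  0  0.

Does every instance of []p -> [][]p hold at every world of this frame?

Axiom 4 corresponds to the accessibility relation being transitive.
Transitive: no — w1 S w4 and w4 S w3, but not w1 S w3.

No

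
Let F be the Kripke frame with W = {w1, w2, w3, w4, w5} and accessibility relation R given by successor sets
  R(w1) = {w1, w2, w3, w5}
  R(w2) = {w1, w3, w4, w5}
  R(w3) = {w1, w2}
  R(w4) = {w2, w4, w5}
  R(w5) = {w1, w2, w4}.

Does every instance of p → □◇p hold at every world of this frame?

The schema B characterises exactly the symmetric frames.
Symmetric: yes — every pair in R has its reverse in R.

Yes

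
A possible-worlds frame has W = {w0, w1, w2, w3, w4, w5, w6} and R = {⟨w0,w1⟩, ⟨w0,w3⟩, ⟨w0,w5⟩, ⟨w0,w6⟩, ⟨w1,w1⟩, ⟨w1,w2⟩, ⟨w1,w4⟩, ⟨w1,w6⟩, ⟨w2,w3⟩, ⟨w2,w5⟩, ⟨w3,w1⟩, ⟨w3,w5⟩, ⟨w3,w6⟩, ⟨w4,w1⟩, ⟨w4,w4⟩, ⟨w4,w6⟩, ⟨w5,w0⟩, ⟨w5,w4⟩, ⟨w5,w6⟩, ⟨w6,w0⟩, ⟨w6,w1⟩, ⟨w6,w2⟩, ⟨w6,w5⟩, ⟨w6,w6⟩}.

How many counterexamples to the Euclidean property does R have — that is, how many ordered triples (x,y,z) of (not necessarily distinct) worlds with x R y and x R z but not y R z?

35

Enumerating: (w0,w1,w3), (w0,w1,w5), (w0,w3,w3), (w0,w5,w1), (w0,w5,w3), (w0,w5,w5), (w0,w6,w3), (w1,w2,w1), (w1,w2,w2), (w1,w2,w4), (w1,w2,w6), (w1,w4,w2), … and 23 more.
Total: 35.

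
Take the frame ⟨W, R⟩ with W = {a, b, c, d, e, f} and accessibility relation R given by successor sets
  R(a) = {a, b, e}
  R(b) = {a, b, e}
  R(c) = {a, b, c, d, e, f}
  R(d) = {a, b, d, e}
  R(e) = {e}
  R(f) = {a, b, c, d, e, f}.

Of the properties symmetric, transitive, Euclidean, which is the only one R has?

transitive

Symmetric: no — a R e but not e R a.
Transitive: yes — every two-step R-path is closed by a direct edge.
Euclidean: no — a R e and a R b, but not e R b.
Only transitive holds.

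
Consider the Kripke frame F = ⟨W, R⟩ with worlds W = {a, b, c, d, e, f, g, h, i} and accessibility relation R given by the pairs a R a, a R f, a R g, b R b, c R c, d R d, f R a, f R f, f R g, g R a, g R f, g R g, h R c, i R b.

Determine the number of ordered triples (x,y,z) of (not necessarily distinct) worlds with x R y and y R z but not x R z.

0

R is transitive; there are no such tuples.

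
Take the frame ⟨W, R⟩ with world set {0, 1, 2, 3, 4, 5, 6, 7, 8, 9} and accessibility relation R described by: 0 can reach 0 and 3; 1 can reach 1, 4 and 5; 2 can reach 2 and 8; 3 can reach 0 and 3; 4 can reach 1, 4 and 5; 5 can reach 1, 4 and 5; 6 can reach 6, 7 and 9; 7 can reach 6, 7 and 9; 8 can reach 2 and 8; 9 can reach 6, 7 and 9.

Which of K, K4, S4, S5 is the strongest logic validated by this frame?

S5

Transitive (axiom 4): yes — every two-step R-path is closed by a direct edge.
Reflexive (axiom T): yes — every world is R-related to itself.
Euclidean (axiom 5): yes — any two successors of a common world are R-related.
So F validates K, K4, S4, S5. The strongest is S5.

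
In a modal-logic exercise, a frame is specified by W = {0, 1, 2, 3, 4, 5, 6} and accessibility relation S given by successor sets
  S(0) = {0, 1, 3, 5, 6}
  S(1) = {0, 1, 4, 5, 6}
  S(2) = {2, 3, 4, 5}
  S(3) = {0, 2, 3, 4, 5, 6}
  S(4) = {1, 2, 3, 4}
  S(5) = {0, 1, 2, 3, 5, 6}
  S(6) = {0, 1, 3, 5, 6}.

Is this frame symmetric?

Yes

Symmetric: yes — every pair in S has its reverse in S.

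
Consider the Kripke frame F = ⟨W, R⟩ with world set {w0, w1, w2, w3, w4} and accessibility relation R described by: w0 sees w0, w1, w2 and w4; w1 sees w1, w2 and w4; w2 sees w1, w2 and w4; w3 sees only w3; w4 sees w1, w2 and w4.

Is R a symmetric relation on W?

No

Symmetric: no — w0 R w1 but not w1 R w0.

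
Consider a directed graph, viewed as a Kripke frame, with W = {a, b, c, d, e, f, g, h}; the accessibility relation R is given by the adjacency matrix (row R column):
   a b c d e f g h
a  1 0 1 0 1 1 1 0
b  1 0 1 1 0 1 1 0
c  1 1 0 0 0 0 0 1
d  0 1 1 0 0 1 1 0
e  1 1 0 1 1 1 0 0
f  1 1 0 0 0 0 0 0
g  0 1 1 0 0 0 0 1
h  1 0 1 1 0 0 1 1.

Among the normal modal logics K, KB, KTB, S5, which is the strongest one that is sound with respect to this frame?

Symmetric (axiom B): no — a R g but not g R a.
Reflexive (axiom T): no — b is not related to itself.
Euclidean (axiom 5): no — a R c and a R e, but not c R e.
So F validates K; KB would additionally require R to be symmetric. The strongest is K.

K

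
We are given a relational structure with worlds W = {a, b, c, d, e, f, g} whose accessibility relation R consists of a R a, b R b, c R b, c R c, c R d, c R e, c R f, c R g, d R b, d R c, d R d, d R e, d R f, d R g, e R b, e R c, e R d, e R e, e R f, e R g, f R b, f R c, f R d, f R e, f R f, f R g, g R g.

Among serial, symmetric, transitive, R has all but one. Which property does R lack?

Serial: yes — every world has a successor (e.g. a R a).
Symmetric: no — c R b but not b R c.
Transitive: yes — every two-step R-path is closed by a direct edge.
Only symmetric fails.

symmetric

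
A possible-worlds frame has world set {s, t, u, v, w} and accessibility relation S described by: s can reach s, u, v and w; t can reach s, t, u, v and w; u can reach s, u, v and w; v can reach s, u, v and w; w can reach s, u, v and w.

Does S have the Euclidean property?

Euclidean: no — t S s and t S t, but not s S t.

No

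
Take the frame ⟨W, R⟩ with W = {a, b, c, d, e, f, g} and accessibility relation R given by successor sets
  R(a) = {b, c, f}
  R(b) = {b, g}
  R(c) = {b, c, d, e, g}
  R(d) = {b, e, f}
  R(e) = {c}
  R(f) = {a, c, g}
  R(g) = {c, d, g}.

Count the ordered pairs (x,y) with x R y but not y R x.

11

Enumerating: (a,b), (a,c), (b,g), (c,b), (c,d), (d,b), (d,e), (d,f), (f,c), (f,g), (g,d).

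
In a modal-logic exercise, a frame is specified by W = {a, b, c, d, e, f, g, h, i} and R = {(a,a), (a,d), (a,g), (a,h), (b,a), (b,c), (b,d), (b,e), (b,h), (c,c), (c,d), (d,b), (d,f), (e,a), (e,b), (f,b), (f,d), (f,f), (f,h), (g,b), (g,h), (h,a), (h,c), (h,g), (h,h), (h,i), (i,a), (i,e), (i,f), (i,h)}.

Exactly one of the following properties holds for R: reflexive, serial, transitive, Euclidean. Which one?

serial

Reflexive: no — b is not related to itself.
Serial: yes — every world has a successor (e.g. a R a).
Transitive: no — a R d and d R b, but not a R b.
Euclidean: no — a R d and a R g, but not d R g.
Only serial holds.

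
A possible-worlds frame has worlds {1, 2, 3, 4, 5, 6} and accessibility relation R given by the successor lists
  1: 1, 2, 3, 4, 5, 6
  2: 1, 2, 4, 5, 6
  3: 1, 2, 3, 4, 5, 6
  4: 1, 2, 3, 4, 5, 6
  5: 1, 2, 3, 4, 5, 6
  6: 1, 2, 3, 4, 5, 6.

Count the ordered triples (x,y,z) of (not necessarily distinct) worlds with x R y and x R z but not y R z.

5

Enumerating: (1,2,3), (3,2,3), (4,2,3), (5,2,3), (6,2,3).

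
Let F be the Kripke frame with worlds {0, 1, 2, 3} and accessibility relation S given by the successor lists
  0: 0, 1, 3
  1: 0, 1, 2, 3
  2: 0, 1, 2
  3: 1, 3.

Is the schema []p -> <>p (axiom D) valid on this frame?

By correspondence theory, D is valid on a frame iff S is serial.
Serial: yes — every world has a successor (e.g. 0 S 0).

Yes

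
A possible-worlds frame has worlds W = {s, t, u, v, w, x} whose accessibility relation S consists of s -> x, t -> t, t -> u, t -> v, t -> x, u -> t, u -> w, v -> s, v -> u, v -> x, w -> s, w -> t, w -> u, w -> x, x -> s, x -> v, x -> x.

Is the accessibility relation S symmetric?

Symmetric: no — t S v but not v S t.

No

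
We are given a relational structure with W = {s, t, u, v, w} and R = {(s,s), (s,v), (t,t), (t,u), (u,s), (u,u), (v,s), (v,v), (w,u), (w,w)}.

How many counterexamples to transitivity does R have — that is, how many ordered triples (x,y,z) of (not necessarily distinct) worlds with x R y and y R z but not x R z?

3

Enumerating: (t,u,s), (u,s,v), (w,u,s).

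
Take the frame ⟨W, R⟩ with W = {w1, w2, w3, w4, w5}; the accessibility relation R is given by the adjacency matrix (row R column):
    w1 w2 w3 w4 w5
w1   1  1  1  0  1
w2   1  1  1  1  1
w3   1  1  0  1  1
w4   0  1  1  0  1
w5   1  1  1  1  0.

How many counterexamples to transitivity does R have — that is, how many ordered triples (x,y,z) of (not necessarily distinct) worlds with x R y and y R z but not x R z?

17

Enumerating: (w1,w2,w4), (w1,w3,w4), (w1,w5,w4), (w3,w1,w3), (w3,w2,w3), (w3,w4,w3), (w3,w5,w3), (w4,w2,w1), (w4,w2,w4), (w4,w3,w1), (w4,w3,w4), (w4,w5,w1), (w4,w5,w4), (w5,w1,w5), (w5,w2,w5), (w5,w3,w5), (w5,w4,w5).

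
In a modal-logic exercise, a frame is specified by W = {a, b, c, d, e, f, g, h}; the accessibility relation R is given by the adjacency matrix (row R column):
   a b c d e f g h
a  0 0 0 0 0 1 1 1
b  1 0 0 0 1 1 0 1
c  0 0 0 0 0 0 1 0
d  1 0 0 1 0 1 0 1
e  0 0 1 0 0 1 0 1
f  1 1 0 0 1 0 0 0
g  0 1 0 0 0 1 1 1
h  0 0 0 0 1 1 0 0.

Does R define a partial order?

No

Reflexive: no — a is not related to itself.
Transitive: no — a R f and f R b, but not a R b.
Antisymmetric: no — a R f and f R a with a ≠ f.
So R is not a partial order.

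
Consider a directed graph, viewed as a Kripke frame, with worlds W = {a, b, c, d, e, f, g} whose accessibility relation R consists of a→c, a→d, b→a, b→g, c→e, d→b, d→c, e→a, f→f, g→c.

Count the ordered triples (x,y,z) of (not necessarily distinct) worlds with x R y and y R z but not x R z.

Enumerating: (a,c,e), (a,d,b), (b,a,c), (b,a,d), (b,g,c), (c,e,a), (d,b,a), (d,b,g), (d,c,e), (e,a,c), (e,a,d), (g,c,e).

12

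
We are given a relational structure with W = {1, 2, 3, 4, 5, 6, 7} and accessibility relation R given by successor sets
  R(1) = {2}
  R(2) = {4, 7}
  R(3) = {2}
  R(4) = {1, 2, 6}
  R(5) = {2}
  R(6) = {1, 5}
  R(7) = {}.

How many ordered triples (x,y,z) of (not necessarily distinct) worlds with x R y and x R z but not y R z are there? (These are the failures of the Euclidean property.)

18

Enumerating: (1,2,2), (2,4,4), (2,4,7), (2,7,4), (2,7,7), (3,2,2), (4,1,1), (4,1,6), (4,2,1), (4,2,2), (4,2,6), (4,6,2), (4,6,6), (5,2,2), (6,1,1), (6,1,5), (6,5,1), (6,5,5).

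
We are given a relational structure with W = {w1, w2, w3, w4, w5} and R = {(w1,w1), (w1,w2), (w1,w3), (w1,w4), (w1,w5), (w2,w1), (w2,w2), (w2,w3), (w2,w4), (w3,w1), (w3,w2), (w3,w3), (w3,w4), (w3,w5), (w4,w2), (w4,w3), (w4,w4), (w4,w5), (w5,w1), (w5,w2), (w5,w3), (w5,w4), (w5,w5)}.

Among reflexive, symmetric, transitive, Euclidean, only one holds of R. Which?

reflexive

Reflexive: yes — every world is R-related to itself.
Symmetric: no — w1 R w4 but not w4 R w1.
Transitive: no — w2 R w1 and w1 R w5, but not w2 R w5.
Euclidean: no — w1 R w2 and w1 R w5, but not w2 R w5.
Only reflexive holds.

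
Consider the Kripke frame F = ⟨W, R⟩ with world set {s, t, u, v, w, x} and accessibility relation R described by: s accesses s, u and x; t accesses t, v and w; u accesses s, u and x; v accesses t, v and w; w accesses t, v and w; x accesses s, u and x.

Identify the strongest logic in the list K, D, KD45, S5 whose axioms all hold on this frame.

S5

Serial (axiom D): yes — every world has a successor (e.g. s R s).
Euclidean (axiom 5): yes — any two successors of a common world are R-related.
Transitive (axiom 4): yes — every two-step R-path is closed by a direct edge.
Reflexive (axiom T): yes — every world is R-related to itself.
So F validates K, D, KD45, S5. The strongest is S5.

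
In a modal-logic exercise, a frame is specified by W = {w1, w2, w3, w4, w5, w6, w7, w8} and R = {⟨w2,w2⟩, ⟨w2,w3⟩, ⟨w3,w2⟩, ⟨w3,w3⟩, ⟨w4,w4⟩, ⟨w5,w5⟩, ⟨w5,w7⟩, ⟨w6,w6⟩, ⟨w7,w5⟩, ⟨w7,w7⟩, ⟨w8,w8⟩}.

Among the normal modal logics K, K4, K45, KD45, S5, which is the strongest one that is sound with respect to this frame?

Transitive (axiom 4): yes — every two-step R-path is closed by a direct edge.
Euclidean (axiom 5): yes — any two successors of a common world are R-related.
Serial (axiom D): no — w1 has no R-successor.
Reflexive (axiom T): no — w1 is not related to itself.
So F validates K, K4, K45; KD45 would additionally require R to be serial. The strongest is K45.

K45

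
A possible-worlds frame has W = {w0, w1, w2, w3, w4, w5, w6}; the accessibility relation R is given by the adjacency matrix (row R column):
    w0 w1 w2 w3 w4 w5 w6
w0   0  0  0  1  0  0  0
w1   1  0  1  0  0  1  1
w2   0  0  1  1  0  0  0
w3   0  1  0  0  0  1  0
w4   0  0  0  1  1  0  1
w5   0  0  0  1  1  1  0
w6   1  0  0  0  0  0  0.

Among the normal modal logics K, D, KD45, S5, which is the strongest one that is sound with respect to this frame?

Serial (axiom D): yes — every world has a successor (e.g. w0 R w3).
Euclidean (axiom 5): no — w1 R w0 and w1 R w2, but not w0 R w2.
Transitive (axiom 4): no — w0 R w3 and w3 R w1, but not w0 R w1.
Reflexive (axiom T): no — w0 is not related to itself.
So F validates K, D; KD45 would additionally require R to be Euclidean and transitive. The strongest is D.

D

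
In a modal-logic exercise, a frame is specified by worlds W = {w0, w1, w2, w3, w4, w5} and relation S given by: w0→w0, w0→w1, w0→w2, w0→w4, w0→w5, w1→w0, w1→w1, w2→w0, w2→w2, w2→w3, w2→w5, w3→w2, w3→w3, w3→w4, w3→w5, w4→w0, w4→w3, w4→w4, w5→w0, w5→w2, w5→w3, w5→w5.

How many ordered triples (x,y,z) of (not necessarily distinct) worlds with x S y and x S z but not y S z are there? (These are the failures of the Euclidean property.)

Enumerating: (w0,w1,w2), (w0,w1,w4), (w0,w1,w5), (w0,w2,w1), (w0,w2,w4), (w0,w4,w1), (w0,w4,w2), (w0,w4,w5), (w0,w5,w1), (w0,w5,w4), (w2,w0,w3), (w2,w3,w0), … and 8 more.
Total: 20.

20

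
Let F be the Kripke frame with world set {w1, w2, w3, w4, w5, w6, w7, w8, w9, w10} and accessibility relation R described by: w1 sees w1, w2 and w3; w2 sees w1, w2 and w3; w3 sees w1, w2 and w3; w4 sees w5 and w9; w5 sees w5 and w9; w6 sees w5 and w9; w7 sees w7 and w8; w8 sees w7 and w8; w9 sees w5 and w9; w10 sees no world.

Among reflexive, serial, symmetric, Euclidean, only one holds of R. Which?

Reflexive: no — w4 is not related to itself.
Serial: no — w10 has no R-successor.
Symmetric: no — w4 R w5 but not w5 R w4.
Euclidean: yes — any two successors of a common world are R-related.
Only Euclidean holds.

Euclidean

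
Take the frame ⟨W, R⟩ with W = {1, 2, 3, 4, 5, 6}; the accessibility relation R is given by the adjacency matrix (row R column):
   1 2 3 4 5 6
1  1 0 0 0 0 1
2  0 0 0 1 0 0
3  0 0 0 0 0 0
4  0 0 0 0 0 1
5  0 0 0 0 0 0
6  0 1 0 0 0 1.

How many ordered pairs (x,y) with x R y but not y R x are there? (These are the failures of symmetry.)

Enumerating: (1,6), (2,4), (4,6), (6,2).

4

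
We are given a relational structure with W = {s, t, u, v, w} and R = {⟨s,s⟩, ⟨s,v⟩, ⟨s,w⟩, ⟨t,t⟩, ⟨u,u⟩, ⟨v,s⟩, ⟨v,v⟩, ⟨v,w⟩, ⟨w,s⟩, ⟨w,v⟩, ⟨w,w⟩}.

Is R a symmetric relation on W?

Yes

Symmetric: yes — every pair in R has its reverse in R.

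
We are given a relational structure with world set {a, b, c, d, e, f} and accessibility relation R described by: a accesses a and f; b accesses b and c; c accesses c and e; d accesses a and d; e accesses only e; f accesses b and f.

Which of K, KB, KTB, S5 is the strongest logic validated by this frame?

Symmetric (axiom B): no — a R f but not f R a.
Reflexive (axiom T): yes — every world is R-related to itself.
Euclidean (axiom 5): no — a R f and a R a, but not f R a.
So F validates K; KB would additionally require R to be symmetric. The strongest is K.

K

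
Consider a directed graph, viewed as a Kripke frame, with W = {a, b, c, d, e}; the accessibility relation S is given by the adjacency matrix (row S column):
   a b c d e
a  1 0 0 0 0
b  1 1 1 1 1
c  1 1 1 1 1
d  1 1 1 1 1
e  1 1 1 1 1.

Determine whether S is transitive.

Transitive: yes — every two-step S-path is closed by a direct edge.

Yes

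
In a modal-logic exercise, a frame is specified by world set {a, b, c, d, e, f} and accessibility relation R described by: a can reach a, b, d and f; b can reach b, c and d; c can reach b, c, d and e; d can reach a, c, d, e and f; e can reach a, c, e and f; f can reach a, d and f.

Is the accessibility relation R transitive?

No

Transitive: no — a R b and b R c, but not a R c.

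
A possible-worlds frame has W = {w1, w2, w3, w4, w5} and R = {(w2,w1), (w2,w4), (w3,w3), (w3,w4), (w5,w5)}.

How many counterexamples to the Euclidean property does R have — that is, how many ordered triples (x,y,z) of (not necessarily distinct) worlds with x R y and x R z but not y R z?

Enumerating: (w2,w1,w1), (w2,w1,w4), (w2,w4,w1), (w2,w4,w4), (w3,w4,w3), (w3,w4,w4).

6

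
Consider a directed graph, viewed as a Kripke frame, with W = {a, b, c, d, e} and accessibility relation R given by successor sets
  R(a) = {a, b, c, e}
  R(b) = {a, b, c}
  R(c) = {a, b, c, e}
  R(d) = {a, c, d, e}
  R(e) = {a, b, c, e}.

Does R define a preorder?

No

Reflexive: yes — every world is R-related to itself.
Transitive: no — b R a and a R e, but not b R e.
So R is not a preorder.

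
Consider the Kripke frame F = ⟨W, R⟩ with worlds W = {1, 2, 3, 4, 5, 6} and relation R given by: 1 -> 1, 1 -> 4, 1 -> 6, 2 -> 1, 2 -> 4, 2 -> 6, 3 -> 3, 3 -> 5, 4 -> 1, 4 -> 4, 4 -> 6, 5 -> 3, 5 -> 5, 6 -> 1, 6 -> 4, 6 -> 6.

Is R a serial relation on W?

Yes

Serial: yes — every world has a successor (e.g. 1 R 1).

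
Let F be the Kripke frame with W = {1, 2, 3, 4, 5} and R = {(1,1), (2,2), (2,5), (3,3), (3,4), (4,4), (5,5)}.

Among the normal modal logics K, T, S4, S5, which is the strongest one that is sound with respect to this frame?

Reflexive (axiom T): yes — every world is R-related to itself.
Transitive (axiom 4): yes — every two-step R-path is closed by a direct edge.
Euclidean (axiom 5): no — 2 R 5 and 2 R 2, but not 5 R 2.
So F validates K, T, S4; S5 would additionally require R to be Euclidean. The strongest is S4.

S4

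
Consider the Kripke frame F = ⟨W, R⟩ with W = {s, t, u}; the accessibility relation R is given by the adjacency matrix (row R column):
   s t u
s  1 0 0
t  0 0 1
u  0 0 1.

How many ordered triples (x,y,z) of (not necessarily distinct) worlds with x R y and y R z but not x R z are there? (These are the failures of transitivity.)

R is transitive; there are no such tuples.

0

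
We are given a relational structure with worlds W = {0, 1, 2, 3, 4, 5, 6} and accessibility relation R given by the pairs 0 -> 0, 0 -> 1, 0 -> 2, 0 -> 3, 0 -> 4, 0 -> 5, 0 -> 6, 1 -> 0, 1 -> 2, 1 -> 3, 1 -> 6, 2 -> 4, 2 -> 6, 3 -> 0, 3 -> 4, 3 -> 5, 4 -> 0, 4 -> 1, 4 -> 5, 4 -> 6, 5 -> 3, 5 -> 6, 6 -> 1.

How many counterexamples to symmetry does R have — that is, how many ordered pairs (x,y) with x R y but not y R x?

Enumerating: (0,2), (0,5), (0,6), (1,2), (1,3), (2,4), (2,6), (3,4), (4,1), (4,5), (4,6), (5,6).

12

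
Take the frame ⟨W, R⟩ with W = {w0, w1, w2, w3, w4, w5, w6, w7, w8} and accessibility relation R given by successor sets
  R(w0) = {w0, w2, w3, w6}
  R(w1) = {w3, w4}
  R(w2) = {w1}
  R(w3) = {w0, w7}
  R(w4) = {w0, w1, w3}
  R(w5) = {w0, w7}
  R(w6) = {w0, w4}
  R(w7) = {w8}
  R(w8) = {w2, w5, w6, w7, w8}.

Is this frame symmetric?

No

Symmetric: no — w0 R w2 but not w2 R w0.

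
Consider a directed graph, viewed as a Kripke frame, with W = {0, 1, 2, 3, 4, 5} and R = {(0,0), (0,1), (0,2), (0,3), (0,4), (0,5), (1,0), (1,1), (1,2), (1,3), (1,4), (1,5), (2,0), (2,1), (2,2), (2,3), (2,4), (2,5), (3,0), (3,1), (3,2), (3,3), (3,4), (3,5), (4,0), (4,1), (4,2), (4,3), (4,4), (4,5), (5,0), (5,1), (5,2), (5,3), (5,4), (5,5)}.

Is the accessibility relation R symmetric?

Yes

Symmetric: yes — every pair in R has its reverse in R.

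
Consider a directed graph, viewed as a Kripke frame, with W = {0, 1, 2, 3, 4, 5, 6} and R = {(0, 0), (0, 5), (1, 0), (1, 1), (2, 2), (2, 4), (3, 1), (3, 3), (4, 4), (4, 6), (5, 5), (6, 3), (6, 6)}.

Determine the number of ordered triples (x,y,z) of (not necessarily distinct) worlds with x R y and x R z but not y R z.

Enumerating: (0,5,0), (1,0,1), (2,4,2), (3,1,3), (4,6,4), (6,3,6).

6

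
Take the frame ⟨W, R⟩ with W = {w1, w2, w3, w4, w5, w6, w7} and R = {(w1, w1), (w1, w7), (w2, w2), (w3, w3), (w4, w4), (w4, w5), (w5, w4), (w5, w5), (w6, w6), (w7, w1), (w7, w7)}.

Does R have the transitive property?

Transitive: yes — every two-step R-path is closed by a direct edge.

Yes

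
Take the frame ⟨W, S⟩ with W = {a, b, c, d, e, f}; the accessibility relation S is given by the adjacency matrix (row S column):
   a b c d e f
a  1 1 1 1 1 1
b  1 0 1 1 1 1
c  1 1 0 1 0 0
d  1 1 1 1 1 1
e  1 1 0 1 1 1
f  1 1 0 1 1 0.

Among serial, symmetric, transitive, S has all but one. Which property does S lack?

transitive

Serial: yes — every world has a successor (e.g. a S a).
Symmetric: yes — every pair in S has its reverse in S.
Transitive: no — c S a and a S e, but not c S e.
Only transitive fails.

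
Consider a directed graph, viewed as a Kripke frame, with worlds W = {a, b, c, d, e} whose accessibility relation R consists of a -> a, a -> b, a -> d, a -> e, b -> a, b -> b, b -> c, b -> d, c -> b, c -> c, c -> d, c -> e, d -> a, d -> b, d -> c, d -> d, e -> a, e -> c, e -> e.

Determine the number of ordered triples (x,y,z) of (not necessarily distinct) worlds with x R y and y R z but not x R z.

Enumerating: (a,b,c), (a,d,c), (a,e,c), (b,a,e), (b,c,e), (c,b,a), (c,d,a), (c,e,a), (d,a,e), (d,c,e), (e,a,b), (e,a,d), (e,c,b), (e,c,d).

14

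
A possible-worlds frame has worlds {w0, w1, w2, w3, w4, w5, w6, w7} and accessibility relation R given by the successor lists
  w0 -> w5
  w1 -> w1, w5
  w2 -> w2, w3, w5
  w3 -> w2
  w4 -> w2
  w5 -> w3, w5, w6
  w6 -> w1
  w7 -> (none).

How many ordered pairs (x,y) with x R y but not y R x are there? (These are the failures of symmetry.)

Enumerating: (w0,w5), (w1,w5), (w2,w5), (w4,w2), (w5,w3), (w5,w6), (w6,w1).

7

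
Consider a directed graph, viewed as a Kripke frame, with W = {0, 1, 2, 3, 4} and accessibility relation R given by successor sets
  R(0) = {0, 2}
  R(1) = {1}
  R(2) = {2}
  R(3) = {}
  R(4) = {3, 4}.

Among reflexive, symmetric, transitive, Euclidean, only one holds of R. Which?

transitive

Reflexive: no — 3 is not related to itself.
Symmetric: no — 0 R 2 but not 2 R 0.
Transitive: yes — every two-step R-path is closed by a direct edge.
Euclidean: no — 0 R 2 and 0 R 0, but not 2 R 0.
Only transitive holds.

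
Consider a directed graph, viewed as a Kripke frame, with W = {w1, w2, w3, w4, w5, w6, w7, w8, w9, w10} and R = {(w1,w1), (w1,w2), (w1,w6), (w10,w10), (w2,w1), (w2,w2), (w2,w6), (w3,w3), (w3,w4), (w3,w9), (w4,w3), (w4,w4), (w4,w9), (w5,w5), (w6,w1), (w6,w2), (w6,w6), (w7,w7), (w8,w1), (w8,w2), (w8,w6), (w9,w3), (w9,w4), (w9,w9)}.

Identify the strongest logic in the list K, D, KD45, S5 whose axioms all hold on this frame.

Serial (axiom D): yes — every world has a successor (e.g. w1 R w1).
Euclidean (axiom 5): yes — any two successors of a common world are R-related.
Transitive (axiom 4): yes — every two-step R-path is closed by a direct edge.
Reflexive (axiom T): no — w8 is not related to itself.
So F validates K, D, KD45; S5 would additionally require R to be reflexive. The strongest is KD45.

KD45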